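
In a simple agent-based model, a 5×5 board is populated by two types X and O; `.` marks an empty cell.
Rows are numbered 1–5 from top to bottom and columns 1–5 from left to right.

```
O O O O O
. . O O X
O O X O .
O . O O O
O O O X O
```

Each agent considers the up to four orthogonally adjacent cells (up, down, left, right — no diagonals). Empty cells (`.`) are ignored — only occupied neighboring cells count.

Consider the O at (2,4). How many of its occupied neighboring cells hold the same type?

Occupied neighbors of (2,4): (1,4)=O, (3,4)=O, (2,3)=O, (2,5)=X.
Same type (O): 3 of 4.

3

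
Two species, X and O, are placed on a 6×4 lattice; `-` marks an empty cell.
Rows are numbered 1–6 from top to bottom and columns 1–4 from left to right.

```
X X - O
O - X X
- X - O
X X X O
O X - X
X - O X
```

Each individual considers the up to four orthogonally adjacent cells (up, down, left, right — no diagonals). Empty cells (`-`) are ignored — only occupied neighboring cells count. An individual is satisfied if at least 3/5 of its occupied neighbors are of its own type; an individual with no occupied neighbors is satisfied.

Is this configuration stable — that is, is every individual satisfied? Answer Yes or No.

No

(1,1)X 1/2 not
(1,2)X 1/1 satisfied
(1,4)O 0/1 not
(2,1)O 0/1 not
(2,3)X 1/1 satisfied
(2,4)X 1/3 not
(3,2)X 1/1 satisfied
(3,4)O 1/2 not
(4,1)X 1/2 not
(4,2)X 4/4 satisfied
(4,3)X 1/2 not
(4,4)O 1/3 not
(5,1)O 0/3 not
(5,2)X 1/2 not
(5,4)X 1/2 not
(6,1)X 0/1 not
(6,3)O 0/1 not
(6,4)X 1/2 not
For instance (1,1) has only 1/2 same-type neighbors, below 3/5.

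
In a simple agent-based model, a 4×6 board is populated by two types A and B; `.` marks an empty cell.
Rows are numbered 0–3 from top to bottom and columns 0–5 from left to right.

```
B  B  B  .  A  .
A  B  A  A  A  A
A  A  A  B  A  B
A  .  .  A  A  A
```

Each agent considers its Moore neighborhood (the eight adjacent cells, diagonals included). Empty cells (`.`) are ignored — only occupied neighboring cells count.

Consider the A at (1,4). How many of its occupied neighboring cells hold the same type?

Occupied neighbors of (1,4): (0,4)=A, (1,3)=A, (1,5)=A, (2,3)=B, (2,4)=A, (2,5)=B.
Same type (A): 4 of 6.

4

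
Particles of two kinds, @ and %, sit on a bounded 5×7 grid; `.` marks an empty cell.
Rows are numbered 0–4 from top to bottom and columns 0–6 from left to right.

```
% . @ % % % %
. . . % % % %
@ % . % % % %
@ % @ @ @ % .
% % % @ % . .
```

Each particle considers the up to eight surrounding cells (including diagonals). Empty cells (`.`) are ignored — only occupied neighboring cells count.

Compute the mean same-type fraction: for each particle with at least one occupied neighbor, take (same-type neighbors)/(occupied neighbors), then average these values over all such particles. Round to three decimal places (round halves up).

0.629

(0,0)% — no occupied neighbors
(0,2)@ 0/2
(0,3)% 3/4
(0,4)% 5/5
(0,5)% 5/5
(0,6)% 3/3
(1,3)% 5/6
(1,4)% 8/8
(1,5)% 8/8
(1,6)% 5/5
(2,0)@ 1/3
(2,1)% 1/4
(2,3)% 3/6
(2,4)% 6/8
(2,5)% 6/7
(2,6)% 4/4
(3,0)@ 1/5
(3,1)% 4/7
(3,2)@ 2/7
(3,3)@ 3/7
(3,4)@ 2/7
(3,5)% 4/5
(4,0)% 2/3
(4,1)% 3/5
(4,2)% 2/5
(4,3)@ 3/5
(4,4)% 1/4
Sum over 26 particles: 0/2 + 3/4 + 5/5 + 5/5 + 3/3 + 5/6 + 8/8 + 8/8 + 5/5 + 1/3 + 1/4 + 3/6 + 6/8 + 6/7 + 4/4 + 1/5 + 4/7 + 2/7 + 3/7 + 2/7 + 4/5 + 2/3 + 3/5 + 2/5 + 3/5 + 1/4 = 1718/105; mean = 1718/105 ÷ 26 = 859/1365 = 0.629304… → 0.629.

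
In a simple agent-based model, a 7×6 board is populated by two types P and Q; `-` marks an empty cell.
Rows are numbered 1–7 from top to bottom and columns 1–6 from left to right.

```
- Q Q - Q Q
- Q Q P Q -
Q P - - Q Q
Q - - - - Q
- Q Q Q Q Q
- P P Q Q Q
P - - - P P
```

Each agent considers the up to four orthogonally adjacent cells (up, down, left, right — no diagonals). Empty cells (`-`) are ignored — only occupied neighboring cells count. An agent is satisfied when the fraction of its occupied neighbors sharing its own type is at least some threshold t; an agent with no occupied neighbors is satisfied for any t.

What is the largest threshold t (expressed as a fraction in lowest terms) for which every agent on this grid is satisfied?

0/1

Row 1: (1,2)Q 2/2 · (1,3)Q 2/2 · (1,5)Q 2/2 · (1,6)Q 1/1
Row 2: (2,2)Q 2/3 · (2,3)Q 2/3 · (2,4)P 0/2 · (2,5)Q 2/3
Row 3: (3,1)Q 1/2 · (3,2)P 0/2 · (3,5)Q 2/2 · (3,6)Q 2/2
Row 4: (4,1)Q 1/1 · (4,6)Q 2/2
Row 5: (5,2)Q 1/2 · (5,3)Q 2/3 · (5,4)Q 3/3 · (5,5)Q 3/3 · (5,6)Q 3/3
Row 6: (6,2)P 1/2 · (6,3)P 1/3 · (6,4)Q 2/3 · (6,5)Q 3/4 · (6,6)Q 2/3
Row 7: (7,1)P — no occupied neighbors · (7,5)P 1/2 · (7,6)P 1/2
The smallest same-type fraction is 0/2 at (2,4), which reduces to 0/1. Any threshold above that leaves this agent unsatisfied.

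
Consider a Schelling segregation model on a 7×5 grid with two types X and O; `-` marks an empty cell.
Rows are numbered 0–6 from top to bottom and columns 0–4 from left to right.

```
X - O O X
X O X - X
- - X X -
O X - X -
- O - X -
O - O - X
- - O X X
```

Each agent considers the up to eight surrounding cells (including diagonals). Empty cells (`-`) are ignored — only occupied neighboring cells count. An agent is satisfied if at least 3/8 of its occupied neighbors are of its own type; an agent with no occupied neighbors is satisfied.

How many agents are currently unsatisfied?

(0,0)X 1/2 satisfied
(0,2)O 2/3 satisfied
(0,3)O 1/4 not
(0,4)X 1/2 satisfied
(1,0)X 1/2 satisfied
(1,1)O 1/5 not
(1,2)X 2/5 satisfied
(1,4)X 2/3 satisfied
(2,2)X 4/5 satisfied
(2,3)X 4/4 satisfied
(3,0)O 1/2 satisfied
(3,1)X 1/3 not
(3,3)X 3/3 satisfied
(4,1)O 3/4 satisfied
(4,3)X 2/3 satisfied
(5,0)O 1/1 satisfied
(5,2)O 2/4 satisfied
(5,4)X 3/3 satisfied
(6,2)O 1/2 satisfied
(6,3)X 2/4 satisfied
(6,4)X 2/2 satisfied
Unsatisfied: (0,3), (1,1), (3,1) — 3 in total.

3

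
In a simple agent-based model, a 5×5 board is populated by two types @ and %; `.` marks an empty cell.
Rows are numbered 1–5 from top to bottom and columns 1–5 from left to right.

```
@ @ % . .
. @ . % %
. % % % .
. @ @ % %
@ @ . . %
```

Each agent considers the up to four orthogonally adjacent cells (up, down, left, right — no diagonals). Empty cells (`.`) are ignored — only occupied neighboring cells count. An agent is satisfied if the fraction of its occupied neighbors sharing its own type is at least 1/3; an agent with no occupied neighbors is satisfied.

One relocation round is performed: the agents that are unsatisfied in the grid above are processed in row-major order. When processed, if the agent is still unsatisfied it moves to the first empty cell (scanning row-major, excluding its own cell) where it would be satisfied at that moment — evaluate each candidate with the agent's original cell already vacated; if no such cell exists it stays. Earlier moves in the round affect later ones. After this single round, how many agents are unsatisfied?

0

Initially unsatisfied (in order): (1,3).
  (1,3) → (1,4).
Resulting grid:
@ @ . % .
. @ . % %
. % % % .
. @ @ % %
@ @ . . %
All satisfied now.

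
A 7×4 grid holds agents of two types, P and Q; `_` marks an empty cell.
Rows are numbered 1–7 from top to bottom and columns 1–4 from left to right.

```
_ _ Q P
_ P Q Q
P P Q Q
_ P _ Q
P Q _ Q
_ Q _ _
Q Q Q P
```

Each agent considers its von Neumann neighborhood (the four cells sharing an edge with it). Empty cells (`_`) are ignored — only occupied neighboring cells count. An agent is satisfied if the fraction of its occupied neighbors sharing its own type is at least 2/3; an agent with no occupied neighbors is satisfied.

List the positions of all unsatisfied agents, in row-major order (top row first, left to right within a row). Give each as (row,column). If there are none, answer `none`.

(1,3), (1,4), (2,2), (4,2), (5,1), (5,2), (7,3), (7,4)

Row 1: (1,3)Q 1/2 unhappy · (1,4)P 0/2 unhappy
Row 2: (2,2)P 1/2 unhappy · (2,3)Q 3/4 ok · (2,4)Q 2/3 ok
Row 3: (3,1)P 1/1 ok · (3,2)P 3/4 ok · (3,3)Q 2/3 ok · (3,4)Q 3/3 ok
Row 4: (4,2)P 1/2 unhappy · (4,4)Q 2/2 ok
Row 5: (5,1)P 0/1 unhappy · (5,2)Q 1/3 unhappy · (5,4)Q 1/1 ok
Row 6: (6,2)Q 2/2 ok
Row 7: (7,1)Q 1/1 ok · (7,2)Q 3/3 ok · (7,3)Q 1/2 unhappy · (7,4)P 0/1 unhappy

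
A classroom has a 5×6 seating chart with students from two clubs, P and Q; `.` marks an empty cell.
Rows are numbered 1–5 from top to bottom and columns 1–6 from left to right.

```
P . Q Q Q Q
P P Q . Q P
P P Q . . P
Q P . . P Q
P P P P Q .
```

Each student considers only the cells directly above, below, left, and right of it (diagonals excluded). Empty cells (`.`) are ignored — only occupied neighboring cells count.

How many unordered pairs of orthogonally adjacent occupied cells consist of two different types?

Scan each occupied cell's neighbors to the right and below so each pair is counted once.
From row 1: 1 unlike of 7 pairs (running 1/7).
From row 2: 2 unlike of 7 pairs (running 3/14).
From row 3: 3 unlike of 5 pairs (running 6/19).
From row 4: 4 unlike of 5 pairs (running 10/24).
From row 5: 1 unlike of 4 pairs (running 11/28).
Total adjacent occupied pairs: 28; unlike-type pairs: 11.

11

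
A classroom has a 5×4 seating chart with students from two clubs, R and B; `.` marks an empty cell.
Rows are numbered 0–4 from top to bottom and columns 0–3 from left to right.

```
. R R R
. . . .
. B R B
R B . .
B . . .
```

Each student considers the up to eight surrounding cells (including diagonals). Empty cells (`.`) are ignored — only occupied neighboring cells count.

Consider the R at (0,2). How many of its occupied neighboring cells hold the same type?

Occupied neighbors of (0,2): (0,1)=R, (0,3)=R.
Same type (R): 2 of 2.

2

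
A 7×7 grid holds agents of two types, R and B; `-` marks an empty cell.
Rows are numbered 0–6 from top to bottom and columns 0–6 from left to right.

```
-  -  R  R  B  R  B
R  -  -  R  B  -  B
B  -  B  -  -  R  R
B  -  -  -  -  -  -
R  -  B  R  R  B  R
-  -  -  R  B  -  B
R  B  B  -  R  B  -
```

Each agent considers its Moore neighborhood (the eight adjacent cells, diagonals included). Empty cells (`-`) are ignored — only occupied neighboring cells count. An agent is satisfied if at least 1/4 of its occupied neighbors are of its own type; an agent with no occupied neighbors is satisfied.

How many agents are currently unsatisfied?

Row 0: (0,2)R 2/2 satisfied · (0,3)R 2/4 satisfied · (0,4)B 1/4 satisfied · (0,5)R 0/4 not · (0,6)B 1/2 satisfied
Row 1: (1,0)R 0/1 not · (1,3)R 2/5 satisfied · (1,4)B 1/5 not · (1,6)B 1/4 satisfied
Row 2: (2,0)B 1/2 satisfied · (2,2)B 0/1 not · (2,5)R 1/3 satisfied · (2,6)R 1/2 satisfied
Row 3: (3,0)B 1/2 satisfied
Row 4: (4,0)R 0/1 not · (4,2)B 0/2 not · (4,3)R 2/4 satisfied · (4,4)R 2/4 satisfied · (4,5)B 2/4 satisfied · (4,6)R 0/2 not
Row 5: (5,3)R 3/6 satisfied · (5,4)B 2/6 satisfied · (5,6)B 2/3 satisfied
Row 6: (6,0)R 0/1 not · (6,1)B 1/2 satisfied · (6,2)B 1/2 satisfied · (6,4)R 1/3 satisfied · (6,5)B 2/3 satisfied
Unsatisfied: (0,5), (1,0), (1,4), (2,2), (4,0), (4,2), (4,6), (6,0) — 8 in total.

8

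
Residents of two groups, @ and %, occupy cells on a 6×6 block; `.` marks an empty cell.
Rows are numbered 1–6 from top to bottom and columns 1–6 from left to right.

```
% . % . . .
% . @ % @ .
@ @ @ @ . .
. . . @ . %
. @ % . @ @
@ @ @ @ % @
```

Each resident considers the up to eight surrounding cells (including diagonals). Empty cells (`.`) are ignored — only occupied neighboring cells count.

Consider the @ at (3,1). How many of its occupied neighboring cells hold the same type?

1

Occupied neighbors of (3,1): (2,1)=%, (3,2)=@.
Same type (@): 1 of 2.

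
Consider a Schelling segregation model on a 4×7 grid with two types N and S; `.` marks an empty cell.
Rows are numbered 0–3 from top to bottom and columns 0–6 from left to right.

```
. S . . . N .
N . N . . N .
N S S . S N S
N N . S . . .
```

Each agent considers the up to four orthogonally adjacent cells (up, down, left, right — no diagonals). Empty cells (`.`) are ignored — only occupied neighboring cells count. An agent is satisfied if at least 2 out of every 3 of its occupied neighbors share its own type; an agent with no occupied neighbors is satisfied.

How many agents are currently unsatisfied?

(0,1)S 0/0 satisfied
(0,5)N 1/1 satisfied
(1,0)N 1/1 satisfied
(1,2)N 0/1 not
(1,5)N 2/2 satisfied
(2,0)N 2/3 satisfied
(2,1)S 1/3 not
(2,2)S 1/2 not
(2,4)S 0/1 not
(2,5)N 1/3 not
(2,6)S 0/1 not
(3,0)N 2/2 satisfied
(3,1)N 1/2 not
(3,3)S 0/0 satisfied
Unsatisfied: (1,2), (2,1), (2,2), (2,4), (2,5), (2,6), (3,1) — 7 in total.

7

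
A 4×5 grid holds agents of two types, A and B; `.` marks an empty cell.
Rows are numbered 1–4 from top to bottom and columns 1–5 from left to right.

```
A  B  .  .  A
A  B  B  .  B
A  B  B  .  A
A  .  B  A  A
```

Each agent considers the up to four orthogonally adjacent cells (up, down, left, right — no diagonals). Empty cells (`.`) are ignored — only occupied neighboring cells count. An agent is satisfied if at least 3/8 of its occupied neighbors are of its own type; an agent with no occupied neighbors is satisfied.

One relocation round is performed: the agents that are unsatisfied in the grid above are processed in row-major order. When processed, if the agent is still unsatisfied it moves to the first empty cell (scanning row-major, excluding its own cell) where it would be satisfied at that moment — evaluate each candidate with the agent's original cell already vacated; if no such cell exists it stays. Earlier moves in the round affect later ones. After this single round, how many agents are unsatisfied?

Initially unsatisfied (in order): (1,5), (2,5).
  (1,5) → (1,4).
  (2,5) → (1,3).
Resulting grid:
A B B A .
A B B . .
A B B . A
A . B A A
Unsatisfied now: (1,4).

1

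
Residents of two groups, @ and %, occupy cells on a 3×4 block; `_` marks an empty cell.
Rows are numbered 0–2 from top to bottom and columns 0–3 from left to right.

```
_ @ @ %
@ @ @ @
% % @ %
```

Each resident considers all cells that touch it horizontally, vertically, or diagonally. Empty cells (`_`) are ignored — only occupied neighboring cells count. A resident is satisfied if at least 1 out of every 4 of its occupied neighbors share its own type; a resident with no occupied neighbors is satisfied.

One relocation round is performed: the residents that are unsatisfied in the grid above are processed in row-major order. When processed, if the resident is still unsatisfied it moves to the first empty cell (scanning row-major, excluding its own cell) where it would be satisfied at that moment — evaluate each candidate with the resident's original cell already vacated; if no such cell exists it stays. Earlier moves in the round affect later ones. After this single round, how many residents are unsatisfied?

Initially unsatisfied (in order): (0,3), (2,1), (2,3).
  (0,3): no empty cell satisfies it; stays.
  (2,1): no empty cell satisfies it; stays.
  (2,3): no empty cell satisfies it; stays.
Resulting grid:
_ @ @ %
@ @ @ @
% % @ %
Unsatisfied now: (0,3), (2,1), (2,3).

3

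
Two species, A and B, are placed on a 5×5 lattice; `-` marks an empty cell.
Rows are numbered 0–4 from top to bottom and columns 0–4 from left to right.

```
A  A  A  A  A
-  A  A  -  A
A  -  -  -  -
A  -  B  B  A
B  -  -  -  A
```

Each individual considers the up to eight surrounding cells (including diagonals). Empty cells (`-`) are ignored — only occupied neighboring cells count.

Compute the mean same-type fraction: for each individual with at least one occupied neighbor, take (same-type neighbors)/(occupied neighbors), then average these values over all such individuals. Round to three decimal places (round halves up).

0.789

(0,0)A 2/2
(0,1)A 4/4
(0,2)A 4/4
(0,3)A 4/4
(0,4)A 2/2
(1,1)A 5/5
(1,2)A 4/4
(1,4)A 2/2
(2,0)A 2/2
(3,0)A 1/2
(3,2)B 1/1
(3,3)B 1/3
(3,4)A 1/2
(4,0)B 0/1
(4,4)A 1/2
Sum over 15 individuals: 2/2 + 4/4 + 4/4 + 4/4 + 2/2 + 5/5 + 4/4 + 2/2 + 2/2 + 1/2 + 1/1 + 1/3 + 1/2 + 0/1 + 1/2 = 71/6; mean = 71/6 ÷ 15 = 71/90 = 0.788888… → 0.789.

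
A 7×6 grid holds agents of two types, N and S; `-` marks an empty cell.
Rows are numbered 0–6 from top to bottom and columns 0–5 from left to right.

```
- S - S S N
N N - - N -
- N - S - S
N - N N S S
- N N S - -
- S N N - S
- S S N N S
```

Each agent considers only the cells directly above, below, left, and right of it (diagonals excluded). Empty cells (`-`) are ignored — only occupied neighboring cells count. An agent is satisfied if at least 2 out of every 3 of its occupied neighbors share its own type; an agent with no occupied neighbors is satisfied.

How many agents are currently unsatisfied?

Row 0: (0,1)S 0/1 not · (0,3)S 1/1 satisfied · (0,4)S 1/3 not · (0,5)N 0/1 not
Row 1: (1,0)N 1/1 satisfied · (1,1)N 2/3 satisfied · (1,4)N 0/1 not
Row 2: (2,1)N 1/1 satisfied · (2,3)S 0/1 not · (2,5)S 1/1 satisfied
Row 3: (3,0)N 0/0 satisfied · (3,2)N 2/2 satisfied · (3,3)N 1/4 not · (3,4)S 1/2 not · (3,5)S 2/2 satisfied
Row 4: (4,1)N 1/2 not · (4,2)N 3/4 satisfied · (4,3)S 0/3 not
Row 5: (5,1)S 1/3 not · (5,2)N 2/4 not · (5,3)N 2/3 satisfied · (5,5)S 1/1 satisfied
Row 6: (6,1)S 2/2 satisfied · (6,2)S 1/3 not · (6,3)N 2/3 satisfied · (6,4)N 1/2 not · (6,5)S 1/2 not
Unsatisfied: (0,1), (0,4), (0,5), (1,4), (2,3), (3,3), (3,4), (4,1), (4,3), (5,1), (5,2), (6,2), (6,4), (6,5) — 14 in total.

14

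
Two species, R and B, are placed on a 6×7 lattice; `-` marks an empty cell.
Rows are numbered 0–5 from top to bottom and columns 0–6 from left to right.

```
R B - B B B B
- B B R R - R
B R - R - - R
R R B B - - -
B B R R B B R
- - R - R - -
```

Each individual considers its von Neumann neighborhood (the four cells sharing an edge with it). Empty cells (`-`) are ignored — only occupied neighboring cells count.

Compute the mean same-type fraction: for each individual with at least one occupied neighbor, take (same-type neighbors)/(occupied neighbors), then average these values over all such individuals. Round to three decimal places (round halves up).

Row 0: (0,0)R 0/1 · (0,1)B 1/2 · (0,3)B 1/2 · (0,4)B 2/3 · (0,5)B 2/2 · (0,6)B 1/2
Row 1: (1,1)B 2/3 · (1,2)B 1/2 · (1,3)R 2/4 · (1,4)R 1/2 · (1,6)R 1/2
Row 2: (2,0)B 0/2 · (2,1)R 1/3 · (2,3)R 1/2 · (2,6)R 1/1
Row 3: (3,0)R 1/3 · (3,1)R 2/4 · (3,2)B 1/3 · (3,3)B 1/3
Row 4: (4,0)B 1/2 · (4,1)B 1/3 · (4,2)R 2/4 · (4,3)R 1/3 · (4,4)B 1/3 · (4,5)B 1/2 · (4,6)R 0/1
Row 5: (5,2)R 1/1 · (5,4)R 0/1
Sum over 28 individuals: 0/1 + 1/2 + 1/2 + 2/3 + 2/2 + 1/2 + 2/3 + 1/2 + 2/4 + 1/2 + 1/2 + 0/2 + 1/3 + 1/2 + 1/1 + 1/3 + 2/4 + 1/3 + 1/3 + 1/2 + 1/3 + 2/4 + 1/3 + 1/3 + 1/2 + 0/1 + 1/1 + 0/1 = 38/3; mean = 38/3 ÷ 28 = 19/42 = 0.452380… → 0.452.

0.452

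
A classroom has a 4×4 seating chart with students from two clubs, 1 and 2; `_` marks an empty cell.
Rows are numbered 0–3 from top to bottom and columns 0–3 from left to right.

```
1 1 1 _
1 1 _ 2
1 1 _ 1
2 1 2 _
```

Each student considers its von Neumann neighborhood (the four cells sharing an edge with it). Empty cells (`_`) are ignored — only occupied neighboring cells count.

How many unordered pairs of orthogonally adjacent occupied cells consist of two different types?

Scan each occupied cell's neighbors to the right and below so each pair is counted once.
From row 0: 0 unlike of 4 pairs (running 0/4).
From row 1: 1 unlike of 4 pairs (running 1/8).
From row 2: 1 unlike of 3 pairs (running 2/11).
From row 3: 2 unlike of 2 pairs (running 4/13).
Total adjacent occupied pairs: 13; unlike-type pairs: 4.

4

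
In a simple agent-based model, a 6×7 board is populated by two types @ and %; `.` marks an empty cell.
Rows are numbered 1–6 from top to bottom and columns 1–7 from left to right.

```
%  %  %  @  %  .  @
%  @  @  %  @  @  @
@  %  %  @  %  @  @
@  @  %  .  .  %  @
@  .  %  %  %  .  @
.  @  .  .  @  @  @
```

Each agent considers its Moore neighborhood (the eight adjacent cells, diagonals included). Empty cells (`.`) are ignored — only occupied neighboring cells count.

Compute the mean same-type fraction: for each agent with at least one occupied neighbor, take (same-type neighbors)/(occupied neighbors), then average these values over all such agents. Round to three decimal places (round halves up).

(1,1)% 2/3
(1,2)% 3/5
(1,3)% 2/5
(1,4)@ 2/5
(1,5)% 1/4
(1,7)@ 2/2
(2,1)% 3/5
(2,2)@ 2/8
(2,3)@ 3/8
(2,4)% 4/8
(2,5)@ 4/7
(2,6)@ 5/7
(2,7)@ 4/4
(3,1)@ 3/5
(3,2)% 3/8
(3,3)% 3/7
(3,4)@ 2/6
(3,5)% 2/6
(3,6)@ 5/7
(3,7)@ 4/5
(4,1)@ 3/4
(4,2)@ 3/7
(4,3)% 4/6
(4,6)% 2/6
(4,7)@ 3/4
(5,1)@ 3/3
(5,3)% 2/4
(5,4)% 3/4
(5,5)% 2/4
(5,7)@ 3/4
(6,2)@ 1/2
(6,5)@ 1/3
(6,6)@ 3/4
(6,7)@ 2/2
Sum over 34 agents: 2/3 + 3/5 + 2/5 + 2/5 + 1/4 + 2/2 + 3/5 + 2/8 + 3/8 + 4/8 + 4/7 + 5/7 + 4/4 + 3/5 + 3/8 + 3/7 + 2/6 + 2/6 + 5/7 + 4/5 + 3/4 + 3/7 + 4/6 + 2/6 + 3/4 + 3/3 + 2/4 + 3/4 + 2/4 + 3/4 + 1/2 + 1/3 + 3/4 + 2/2 = 2092/105; mean = 2092/105 ÷ 34 = 1046/1785 = 0.585994… → 0.586.

0.586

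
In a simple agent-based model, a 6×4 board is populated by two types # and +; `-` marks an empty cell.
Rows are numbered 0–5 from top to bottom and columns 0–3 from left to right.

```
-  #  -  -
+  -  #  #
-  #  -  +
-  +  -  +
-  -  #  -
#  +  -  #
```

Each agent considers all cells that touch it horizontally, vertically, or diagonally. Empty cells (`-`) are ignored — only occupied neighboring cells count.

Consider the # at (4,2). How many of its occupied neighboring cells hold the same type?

Occupied neighbors of (4,2): (3,1)=+, (3,3)=+, (5,1)=+, (5,3)=#.
Same type (#): 1 of 4.

1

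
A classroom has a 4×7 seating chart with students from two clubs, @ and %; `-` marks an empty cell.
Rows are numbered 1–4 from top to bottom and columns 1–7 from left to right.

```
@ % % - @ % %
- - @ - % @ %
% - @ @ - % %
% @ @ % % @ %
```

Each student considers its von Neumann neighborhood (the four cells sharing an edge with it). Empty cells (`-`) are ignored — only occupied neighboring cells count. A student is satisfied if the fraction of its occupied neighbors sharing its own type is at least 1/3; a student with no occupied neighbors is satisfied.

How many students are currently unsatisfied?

(1,1)@ 0/1 ✗
(1,2)% 1/2 ✓
(1,3)% 1/2 ✓
(1,5)@ 0/2 ✗
(1,6)% 1/3 ✓
(1,7)% 2/2 ✓
(2,3)@ 1/2 ✓
(2,5)% 0/2 ✗
(2,6)@ 0/4 ✗
(2,7)% 2/3 ✓
(3,1)% 1/1 ✓
(3,3)@ 3/3 ✓
(3,4)@ 1/2 ✓
(3,6)% 1/3 ✓
(3,7)% 3/3 ✓
(4,1)% 1/2 ✓
(4,2)@ 1/2 ✓
(4,3)@ 2/3 ✓
(4,4)% 1/3 ✓
(4,5)% 1/2 ✓
(4,6)@ 0/3 ✗
(4,7)% 1/2 ✓
Unsatisfied: (1,1), (1,5), (2,5), (2,6), (4,6) — 5 in total.

5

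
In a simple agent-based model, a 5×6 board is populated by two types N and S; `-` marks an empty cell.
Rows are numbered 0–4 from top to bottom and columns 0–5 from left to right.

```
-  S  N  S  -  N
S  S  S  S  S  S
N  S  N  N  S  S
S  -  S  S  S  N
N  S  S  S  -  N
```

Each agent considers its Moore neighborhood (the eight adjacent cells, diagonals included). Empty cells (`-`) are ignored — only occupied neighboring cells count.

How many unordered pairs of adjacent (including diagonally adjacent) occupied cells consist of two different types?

Scan each occupied cell's neighbors to the right and below (and the two forward diagonals) so each pair is counted once.
From row 0: 7 unlike of 13 pairs (running 7/13).
From row 1: 8 unlike of 21 pairs (running 15/34).
From row 2: 11 unlike of 18 pairs (running 26/52).
From row 3: 3 unlike of 13 pairs (running 29/65).
From row 4: 1 unlike of 3 pairs (running 30/68).
Total adjacent occupied pairs: 68; unlike-type pairs: 30.

30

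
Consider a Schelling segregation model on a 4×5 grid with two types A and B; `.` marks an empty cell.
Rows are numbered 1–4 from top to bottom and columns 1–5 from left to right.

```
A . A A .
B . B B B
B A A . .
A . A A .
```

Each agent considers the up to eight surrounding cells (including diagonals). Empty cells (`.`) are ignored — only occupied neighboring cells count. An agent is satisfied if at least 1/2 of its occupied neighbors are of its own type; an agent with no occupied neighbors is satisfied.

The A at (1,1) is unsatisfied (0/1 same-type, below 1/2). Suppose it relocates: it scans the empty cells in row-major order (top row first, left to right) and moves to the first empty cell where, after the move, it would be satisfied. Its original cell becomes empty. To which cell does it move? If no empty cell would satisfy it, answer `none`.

Vacating (1,1). Empty cells in order:
  (1,2): 1/3 same-type → still unsatisfied.
  (1,5): 1/3 same-type → still unsatisfied.
  (2,2): 3/6 same-type → satisfied — stop here.

(2,2)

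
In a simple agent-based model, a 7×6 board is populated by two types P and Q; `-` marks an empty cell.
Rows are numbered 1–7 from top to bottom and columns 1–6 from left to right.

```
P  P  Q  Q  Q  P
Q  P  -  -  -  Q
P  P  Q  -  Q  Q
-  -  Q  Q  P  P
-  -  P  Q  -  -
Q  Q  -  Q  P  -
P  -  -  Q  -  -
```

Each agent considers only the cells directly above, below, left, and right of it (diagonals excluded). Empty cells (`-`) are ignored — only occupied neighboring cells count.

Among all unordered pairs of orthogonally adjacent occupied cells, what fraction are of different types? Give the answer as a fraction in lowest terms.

Scan each occupied cell's neighbors to the right and below so each pair is counted once.
From row 1: 4 unlike of 8 pairs (running 4/8).
From row 2: 2 unlike of 4 pairs (running 6/12).
From row 3: 3 unlike of 6 pairs (running 9/18).
From row 4: 2 unlike of 5 pairs (running 11/23).
From row 5: 1 unlike of 2 pairs (running 12/25).
From row 6: 2 unlike of 4 pairs (running 14/29).
Total adjacent occupied pairs: 29; unlike-type pairs: 14.
14/29 is already in lowest terms.

14/29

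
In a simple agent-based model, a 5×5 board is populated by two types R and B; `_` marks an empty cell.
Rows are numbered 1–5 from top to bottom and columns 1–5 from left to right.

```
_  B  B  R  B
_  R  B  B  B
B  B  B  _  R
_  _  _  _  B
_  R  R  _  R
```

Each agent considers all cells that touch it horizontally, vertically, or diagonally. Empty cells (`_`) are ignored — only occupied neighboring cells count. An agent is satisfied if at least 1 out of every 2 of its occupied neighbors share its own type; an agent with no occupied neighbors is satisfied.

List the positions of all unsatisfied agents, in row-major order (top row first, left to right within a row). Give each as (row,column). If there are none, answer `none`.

Row 1: (1,2)B 2/3 ok · (1,3)B 3/5 ok · (1,4)R 0/5 unhappy · (1,5)B 2/3 ok
Row 2: (2,2)R 0/6 unhappy · (2,3)B 5/7 ok · (2,4)B 5/7 ok · (2,5)B 2/4 ok
Row 3: (3,1)B 1/2 ok · (3,2)B 3/4 ok · (3,3)B 3/4 ok · (3,5)R 0/3 unhappy
Row 4: (4,5)B 0/2 unhappy
Row 5: (5,2)R 1/1 ok · (5,3)R 1/1 ok · (5,5)R 0/1 unhappy

(1,4), (2,2), (3,5), (4,5), (5,5)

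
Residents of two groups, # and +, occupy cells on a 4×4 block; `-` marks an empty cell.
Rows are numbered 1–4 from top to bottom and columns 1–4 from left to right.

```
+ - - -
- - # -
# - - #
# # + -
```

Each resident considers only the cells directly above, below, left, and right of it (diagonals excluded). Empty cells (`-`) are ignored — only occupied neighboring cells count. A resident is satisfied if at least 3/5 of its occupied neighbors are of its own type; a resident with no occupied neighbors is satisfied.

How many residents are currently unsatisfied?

2

(1,1)+ 0/0 satisfied
(2,3)# 0/0 satisfied
(3,1)# 1/1 satisfied
(3,4)# 0/0 satisfied
(4,1)# 2/2 satisfied
(4,2)# 1/2 not
(4,3)+ 0/1 not
Unsatisfied: (4,2), (4,3) — 2 in total.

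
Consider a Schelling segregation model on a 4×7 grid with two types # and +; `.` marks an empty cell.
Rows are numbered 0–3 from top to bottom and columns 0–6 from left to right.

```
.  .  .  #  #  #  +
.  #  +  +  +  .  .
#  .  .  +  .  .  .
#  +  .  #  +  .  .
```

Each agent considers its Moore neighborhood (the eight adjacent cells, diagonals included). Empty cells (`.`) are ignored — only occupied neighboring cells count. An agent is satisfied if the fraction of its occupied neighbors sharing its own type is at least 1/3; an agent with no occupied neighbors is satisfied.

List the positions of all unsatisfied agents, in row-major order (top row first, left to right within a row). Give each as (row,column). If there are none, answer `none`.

(0,3)# 1/4 not
(0,4)# 2/4 satisfied
(0,5)# 1/3 satisfied
(0,6)+ 0/1 not
(1,1)# 1/2 satisfied
(1,2)+ 2/4 satisfied
(1,3)+ 3/5 satisfied
(1,4)+ 2/5 satisfied
(2,0)# 2/3 satisfied
(2,3)+ 4/5 satisfied
(3,0)# 1/2 satisfied
(3,1)+ 0/2 not
(3,3)# 0/2 not
(3,4)+ 1/2 satisfied

(0,3), (0,6), (3,1), (3,3)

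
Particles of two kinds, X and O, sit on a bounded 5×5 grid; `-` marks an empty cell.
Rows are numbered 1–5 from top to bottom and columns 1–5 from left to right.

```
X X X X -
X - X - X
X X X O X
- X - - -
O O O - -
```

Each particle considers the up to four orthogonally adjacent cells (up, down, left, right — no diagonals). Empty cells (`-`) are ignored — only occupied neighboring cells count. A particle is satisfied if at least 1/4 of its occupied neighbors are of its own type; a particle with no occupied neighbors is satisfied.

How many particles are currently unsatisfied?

1

(1,1)X 2/2 ✓
(1,2)X 2/2 ✓
(1,3)X 3/3 ✓
(1,4)X 1/1 ✓
(2,1)X 2/2 ✓
(2,3)X 2/2 ✓
(2,5)X 1/1 ✓
(3,1)X 2/2 ✓
(3,2)X 3/3 ✓
(3,3)X 2/3 ✓
(3,4)O 0/2 ✗
(3,5)X 1/2 ✓
(4,2)X 1/2 ✓
(5,1)O 1/1 ✓
(5,2)O 2/3 ✓
(5,3)O 1/1 ✓
Unsatisfied: (3,4) — 1 in total.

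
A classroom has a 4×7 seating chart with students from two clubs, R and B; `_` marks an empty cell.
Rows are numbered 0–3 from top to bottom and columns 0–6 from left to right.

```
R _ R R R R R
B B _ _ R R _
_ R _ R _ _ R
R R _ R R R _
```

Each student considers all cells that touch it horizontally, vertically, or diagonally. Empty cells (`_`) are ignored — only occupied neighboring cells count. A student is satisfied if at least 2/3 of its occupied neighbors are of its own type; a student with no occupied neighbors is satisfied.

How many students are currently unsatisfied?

Row 0: (0,0)R 0/2 unhappy · (0,2)R 1/2 unhappy · (0,3)R 3/3 ok · (0,4)R 4/4 ok · (0,5)R 4/4 ok · (0,6)R 2/2 ok
Row 1: (1,0)B 1/3 unhappy · (1,1)B 1/4 unhappy · (1,4)R 5/5 ok · (1,5)R 5/5 ok
Row 2: (2,1)R 2/4 unhappy · (2,3)R 3/3 ok · (2,6)R 2/2 ok
Row 3: (3,0)R 2/2 ok · (3,1)R 2/2 ok · (3,3)R 2/2 ok · (3,4)R 3/3 ok · (3,5)R 2/2 ok
Unsatisfied: (0,0), (0,2), (1,0), (1,1), (2,1) — 5 in total.

5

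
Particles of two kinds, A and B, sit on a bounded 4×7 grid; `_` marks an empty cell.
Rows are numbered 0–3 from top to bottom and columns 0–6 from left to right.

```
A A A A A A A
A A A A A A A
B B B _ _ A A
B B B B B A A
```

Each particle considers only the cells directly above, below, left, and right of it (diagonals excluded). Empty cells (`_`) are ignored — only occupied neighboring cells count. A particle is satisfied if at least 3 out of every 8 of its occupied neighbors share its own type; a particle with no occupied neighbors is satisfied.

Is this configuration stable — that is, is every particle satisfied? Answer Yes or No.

Yes

(0,0)A 2/2 ✓
(0,1)A 3/3 ✓
(0,2)A 3/3 ✓
(0,3)A 3/3 ✓
(0,4)A 3/3 ✓
(0,5)A 3/3 ✓
(0,6)A 2/2 ✓
(1,0)A 2/3 ✓
(1,1)A 3/4 ✓
(1,2)A 3/4 ✓
(1,3)A 3/3 ✓
(1,4)A 3/3 ✓
(1,5)A 4/4 ✓
(1,6)A 3/3 ✓
(2,0)B 2/3 ✓
(2,1)B 3/4 ✓
(2,2)B 2/3 ✓
(2,5)A 3/3 ✓
(2,6)A 3/3 ✓
(3,0)B 2/2 ✓
(3,1)B 3/3 ✓
(3,2)B 3/3 ✓
(3,3)B 2/2 ✓
(3,4)B 1/2 ✓
(3,5)A 2/3 ✓
(3,6)A 2/2 ✓
All meet the threshold, so the configuration is stable.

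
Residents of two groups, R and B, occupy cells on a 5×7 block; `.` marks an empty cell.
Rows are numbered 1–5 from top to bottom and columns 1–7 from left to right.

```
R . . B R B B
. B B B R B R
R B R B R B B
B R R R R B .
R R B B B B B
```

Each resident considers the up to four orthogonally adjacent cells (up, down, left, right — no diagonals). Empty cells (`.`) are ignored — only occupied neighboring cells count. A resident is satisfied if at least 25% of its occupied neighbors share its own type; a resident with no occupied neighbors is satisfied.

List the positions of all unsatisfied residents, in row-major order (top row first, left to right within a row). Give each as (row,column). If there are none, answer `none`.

(2,7), (3,1), (4,1)

Row 1: (1,1)R 0/0 satisfied · (1,4)B 1/2 satisfied · (1,5)R 1/3 satisfied · (1,6)B 2/3 satisfied · (1,7)B 1/2 satisfied
Row 2: (2,2)B 2/2 satisfied · (2,3)B 2/3 satisfied · (2,4)B 3/4 satisfied · (2,5)R 2/4 satisfied · (2,6)B 2/4 satisfied · (2,7)R 0/3 not
Row 3: (3,1)R 0/2 not · (3,2)B 1/4 satisfied · (3,3)R 1/4 satisfied · (3,4)B 1/4 satisfied · (3,5)R 2/4 satisfied · (3,6)B 3/4 satisfied · (3,7)B 1/2 satisfied
Row 4: (4,1)B 0/3 not · (4,2)R 2/4 satisfied · (4,3)R 3/4 satisfied · (4,4)R 2/4 satisfied · (4,5)R 2/4 satisfied · (4,6)B 2/3 satisfied
Row 5: (5,1)R 1/2 satisfied · (5,2)R 2/3 satisfied · (5,3)B 1/3 satisfied · (5,4)B 2/3 satisfied · (5,5)B 2/3 satisfied · (5,6)B 3/3 satisfied · (5,7)B 1/1 satisfied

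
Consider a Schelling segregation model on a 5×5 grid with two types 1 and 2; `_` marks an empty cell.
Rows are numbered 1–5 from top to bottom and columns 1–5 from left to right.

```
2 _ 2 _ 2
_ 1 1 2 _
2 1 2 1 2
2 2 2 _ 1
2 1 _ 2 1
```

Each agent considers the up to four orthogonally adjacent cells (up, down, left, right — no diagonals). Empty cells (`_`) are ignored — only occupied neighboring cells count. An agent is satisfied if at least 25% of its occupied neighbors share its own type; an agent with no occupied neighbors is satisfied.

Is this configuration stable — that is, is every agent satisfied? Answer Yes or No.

Row 1: (1,1)2 0/0 ✓ · (1,3)2 0/1 ✗ · (1,5)2 0/0 ✓
Row 2: (2,2)1 2/2 ✓ · (2,3)1 1/4 ✓ · (2,4)2 0/2 ✗
Row 3: (3,1)2 1/2 ✓ · (3,2)1 1/4 ✓ · (3,3)2 1/4 ✓ · (3,4)1 0/3 ✗ · (3,5)2 0/2 ✗
Row 4: (4,1)2 3/3 ✓ · (4,2)2 2/4 ✓ · (4,3)2 2/2 ✓ · (4,5)1 1/2 ✓
Row 5: (5,1)2 1/2 ✓ · (5,2)1 0/2 ✗ · (5,4)2 0/1 ✗ · (5,5)1 1/2 ✓
For instance (1,3) has only 0/1 same-type neighbors, below 1/4.

No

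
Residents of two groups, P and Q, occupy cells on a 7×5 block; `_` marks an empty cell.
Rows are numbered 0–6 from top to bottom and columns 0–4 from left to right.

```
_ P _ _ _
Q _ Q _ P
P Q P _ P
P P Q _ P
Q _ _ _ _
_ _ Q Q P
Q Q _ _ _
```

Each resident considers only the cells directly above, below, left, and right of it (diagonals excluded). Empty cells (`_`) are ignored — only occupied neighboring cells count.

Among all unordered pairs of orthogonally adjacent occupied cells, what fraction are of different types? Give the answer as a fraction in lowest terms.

Scan each occupied cell's neighbors to the right and below so each pair is counted once.
From row 1: 2 unlike of 3 pairs (running 2/3).
From row 2: 4 unlike of 6 pairs (running 6/9).
From row 3: 2 unlike of 3 pairs (running 8/12).
From row 5: 1 unlike of 2 pairs (running 9/14).
From row 6: 0 unlike of 1 pairs (running 9/15).
Total adjacent occupied pairs: 15; unlike-type pairs: 9.
9/15 reduces to 3/5.

3/5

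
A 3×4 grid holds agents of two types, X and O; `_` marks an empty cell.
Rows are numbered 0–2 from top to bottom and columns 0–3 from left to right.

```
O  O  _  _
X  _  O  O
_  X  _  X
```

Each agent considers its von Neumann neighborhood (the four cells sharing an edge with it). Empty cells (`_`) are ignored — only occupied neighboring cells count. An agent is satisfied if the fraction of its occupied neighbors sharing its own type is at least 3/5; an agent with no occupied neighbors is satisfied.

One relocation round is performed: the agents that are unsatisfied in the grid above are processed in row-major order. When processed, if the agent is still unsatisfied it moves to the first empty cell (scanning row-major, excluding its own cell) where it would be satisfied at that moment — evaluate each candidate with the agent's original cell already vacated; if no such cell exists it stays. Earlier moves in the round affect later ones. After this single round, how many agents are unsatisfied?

Initially unsatisfied (in order): (0,0), (1,0), (1,3), (2,3).
  (0,0) → (0,2).
  (1,0): now satisfied by earlier moves; stays.
  (1,3) → (0,3).
  (2,3): now satisfied by earlier moves; stays.
Resulting grid:
_ O O O
X _ O _
_ X _ X
All satisfied now.

0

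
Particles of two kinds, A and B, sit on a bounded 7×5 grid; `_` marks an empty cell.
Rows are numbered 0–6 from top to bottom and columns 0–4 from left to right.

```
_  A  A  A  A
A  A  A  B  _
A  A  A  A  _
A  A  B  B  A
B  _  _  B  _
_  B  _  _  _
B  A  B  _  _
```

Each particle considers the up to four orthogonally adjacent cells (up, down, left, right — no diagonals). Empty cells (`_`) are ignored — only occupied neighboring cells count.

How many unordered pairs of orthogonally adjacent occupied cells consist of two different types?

11

Scan each occupied cell's neighbors to the right and below so each pair is counted once.
From row 0: 1 unlike of 6 pairs (running 1/6).
From row 1: 2 unlike of 7 pairs (running 3/13).
From row 2: 2 unlike of 7 pairs (running 5/20).
From row 3: 3 unlike of 6 pairs (running 8/26).
From row 5: 1 unlike of 1 pairs (running 9/27).
From row 6: 2 unlike of 2 pairs (running 11/29).
Total adjacent occupied pairs: 29; unlike-type pairs: 11.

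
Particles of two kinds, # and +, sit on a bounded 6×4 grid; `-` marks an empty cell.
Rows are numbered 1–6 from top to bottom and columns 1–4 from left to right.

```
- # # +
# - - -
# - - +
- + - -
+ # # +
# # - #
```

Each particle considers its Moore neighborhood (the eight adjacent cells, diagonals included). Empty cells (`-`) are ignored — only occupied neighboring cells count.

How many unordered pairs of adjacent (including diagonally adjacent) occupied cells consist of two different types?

Scan each occupied cell's neighbors to the right and below (and the two forward diagonals) so each pair is counted once.
Row 1: #(1,2)–#(1,3)= #(1,2)–#(2,1)= #(1,3)–+(1,4)≠  → 1/3 unlike.
Row 2: #(2,1)–#(3,1)=  → 0/1 unlike.
Row 3: #(3,1)–+(4,2)≠  → 1/1 unlike.
Row 4: +(4,2)–#(5,2)≠ +(4,2)–#(5,3)≠ +(4,2)–+(5,1)=  → 2/3 unlike.
Row 5: +(5,1)–#(5,2)≠ +(5,1)–#(6,1)≠ +(5,1)–#(6,2)≠ #(5,2)–#(5,3)= #(5,2)–#(6,2)= #(5,2)–#(6,1)= #(5,3)–+(5,4)≠ #(5,3)–#(6,4)= #(5,3)–#(6,2)= +(5,4)–#(6,4)≠  → 5/10 unlike.
Row 6: #(6,1)–#(6,2)=  → 0/1 unlike.
Total adjacent occupied pairs: 19; unlike-type pairs: 9.

9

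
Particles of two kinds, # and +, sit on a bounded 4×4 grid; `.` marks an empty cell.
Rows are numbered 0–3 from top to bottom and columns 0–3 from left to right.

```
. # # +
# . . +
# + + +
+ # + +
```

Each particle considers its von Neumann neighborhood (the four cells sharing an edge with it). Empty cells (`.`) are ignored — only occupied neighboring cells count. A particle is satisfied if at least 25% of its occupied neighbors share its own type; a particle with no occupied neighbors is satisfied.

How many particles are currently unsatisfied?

(0,1)# 1/1 satisfied
(0,2)# 1/2 satisfied
(0,3)+ 1/2 satisfied
(1,0)# 1/1 satisfied
(1,3)+ 2/2 satisfied
(2,0)# 1/3 satisfied
(2,1)+ 1/3 satisfied
(2,2)+ 3/3 satisfied
(2,3)+ 3/3 satisfied
(3,0)+ 0/2 not
(3,1)# 0/3 not
(3,2)+ 2/3 satisfied
(3,3)+ 2/2 satisfied
Unsatisfied: (3,0), (3,1) — 2 in total.

2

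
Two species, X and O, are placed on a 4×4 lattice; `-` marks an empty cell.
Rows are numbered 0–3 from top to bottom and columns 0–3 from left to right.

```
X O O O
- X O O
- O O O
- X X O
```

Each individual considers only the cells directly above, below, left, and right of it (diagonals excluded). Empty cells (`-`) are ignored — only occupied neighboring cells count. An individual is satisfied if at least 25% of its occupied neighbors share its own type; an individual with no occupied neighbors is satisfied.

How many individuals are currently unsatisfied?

2

(0,0)X 0/1 ✗
(0,1)O 1/3 ✓
(0,2)O 3/3 ✓
(0,3)O 2/2 ✓
(1,1)X 0/3 ✗
(1,2)O 3/4 ✓
(1,3)O 3/3 ✓
(2,1)O 1/3 ✓
(2,2)O 3/4 ✓
(2,3)O 3/3 ✓
(3,1)X 1/2 ✓
(3,2)X 1/3 ✓
(3,3)O 1/2 ✓
Unsatisfied: (0,0), (1,1) — 2 in total.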